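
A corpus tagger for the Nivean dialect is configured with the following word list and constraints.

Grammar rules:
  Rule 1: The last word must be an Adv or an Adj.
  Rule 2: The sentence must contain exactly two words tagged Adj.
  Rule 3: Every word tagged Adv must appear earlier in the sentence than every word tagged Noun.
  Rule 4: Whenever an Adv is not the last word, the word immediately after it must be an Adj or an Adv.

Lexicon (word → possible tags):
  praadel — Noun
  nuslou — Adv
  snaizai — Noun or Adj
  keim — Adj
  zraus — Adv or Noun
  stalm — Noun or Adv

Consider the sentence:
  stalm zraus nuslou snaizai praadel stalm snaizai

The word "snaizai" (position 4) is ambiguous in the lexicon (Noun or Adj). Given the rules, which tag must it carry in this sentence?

Adj

Candidates per position — 1:stalm {Noun,Adv}; 2:zraus {Adv,Noun}; 3:nuslou {Adv}; 4:snaizai {Noun,Adj}; 5:praadel {Noun}; 6:stalm {Noun,Adv}; 7:snaizai {Noun,Adj}.
Position 1: Noun is ruled out by rule 3; that leaves Adv.
Position 2: Noun is ruled out by rule 3; that leaves Adv.
Position 4: Noun is ruled out by rule 2; that leaves Adj.
Position 6: Adv is ruled out by rule 3; that leaves Noun.
Position 7: Noun is ruled out by rule 1; that leaves Adj.
The only consistent sequence is: Adv Adv Adv Adj Noun Noun Adj.
Checking: rule 1 holds; rule 2 holds; rule 3 holds; rule 4 holds.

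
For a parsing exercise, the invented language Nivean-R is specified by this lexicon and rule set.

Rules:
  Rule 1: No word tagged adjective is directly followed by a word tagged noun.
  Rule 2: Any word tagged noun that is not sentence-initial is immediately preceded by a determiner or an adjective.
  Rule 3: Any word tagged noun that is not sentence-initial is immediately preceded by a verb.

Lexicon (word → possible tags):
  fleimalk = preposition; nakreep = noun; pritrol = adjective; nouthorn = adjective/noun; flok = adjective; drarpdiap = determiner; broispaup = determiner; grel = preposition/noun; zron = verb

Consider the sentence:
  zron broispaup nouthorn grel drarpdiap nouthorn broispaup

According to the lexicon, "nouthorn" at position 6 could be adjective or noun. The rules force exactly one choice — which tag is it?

adjective

Candidates per position — 1:zron {verb}; 2:broispaup {determiner}; 3:nouthorn {adjective,noun}; 4:grel {preposition,noun}; 5:drarpdiap {determiner}; 6:nouthorn {adjective,noun}; 7:broispaup {determiner}.
Word 3 cannot be noun — rule 3 would then fail for every completion. It is adjective.
Word 4 cannot be noun — rule 1 would then fail for every completion. It is preposition.
Word 6 cannot be noun — rule 3 would then fail for every completion. It is adjective.
So the tagging must be: verb determiner adjective preposition determiner adjective determiner.
Verifying each rule — rule 1 ✓; rule 2 ✓; rule 3 ✓.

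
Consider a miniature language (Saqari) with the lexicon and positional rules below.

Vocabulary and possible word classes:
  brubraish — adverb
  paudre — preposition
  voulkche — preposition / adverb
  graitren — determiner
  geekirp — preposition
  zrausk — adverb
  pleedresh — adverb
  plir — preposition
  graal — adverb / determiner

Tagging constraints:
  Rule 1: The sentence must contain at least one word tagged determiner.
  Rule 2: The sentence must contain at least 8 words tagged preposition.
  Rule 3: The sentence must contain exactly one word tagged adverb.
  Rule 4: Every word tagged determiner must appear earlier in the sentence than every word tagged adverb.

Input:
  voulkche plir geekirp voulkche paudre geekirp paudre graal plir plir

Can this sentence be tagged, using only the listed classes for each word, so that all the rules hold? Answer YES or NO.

Candidates per position — 1:voulkche {preposition,adverb}; 2:plir {preposition}; 3:geekirp {preposition}; 4:voulkche {preposition,adverb}; 5:paudre {preposition}; 6:geekirp {preposition}; 7:paudre {preposition}; 8:graal {adverb,determiner}; 9:plir {preposition}; 10:plir {preposition}.
Every candidate sequence violates at least one rule; no consistent tagging exists.

NO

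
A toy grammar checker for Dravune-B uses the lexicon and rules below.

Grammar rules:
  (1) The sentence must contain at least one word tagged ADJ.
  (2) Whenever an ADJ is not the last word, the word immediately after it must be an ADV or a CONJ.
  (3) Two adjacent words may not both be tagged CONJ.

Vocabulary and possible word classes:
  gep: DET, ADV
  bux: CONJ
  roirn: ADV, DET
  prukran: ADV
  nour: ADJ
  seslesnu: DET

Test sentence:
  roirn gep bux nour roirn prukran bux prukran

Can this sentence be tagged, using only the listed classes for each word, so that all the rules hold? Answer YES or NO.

YES

Candidates per position — 1:roirn {ADV,DET}; 2:gep {DET,ADV}; 3:bux {CONJ}; 4:nour {ADJ}; 5:roirn {ADV,DET}; 6:prukran {ADV}; 7:bux {CONJ}; 8:prukran {ADV}.
One satisfying assignment: ADV ADV CONJ ADJ ADV ADV CONJ ADV.
Verifying each rule — rule 1 holds; rule 2 holds; rule 3 holds.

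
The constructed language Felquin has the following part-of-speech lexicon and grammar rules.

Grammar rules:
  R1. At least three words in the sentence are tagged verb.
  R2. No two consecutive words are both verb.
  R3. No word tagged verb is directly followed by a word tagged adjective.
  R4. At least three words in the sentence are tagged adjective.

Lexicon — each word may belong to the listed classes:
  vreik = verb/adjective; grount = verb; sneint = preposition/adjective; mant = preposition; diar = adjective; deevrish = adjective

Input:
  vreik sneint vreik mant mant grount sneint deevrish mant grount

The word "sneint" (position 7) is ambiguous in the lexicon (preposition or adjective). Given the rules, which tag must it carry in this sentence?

Candidates per position — 1:vreik {verb,adjective}; 2:sneint {preposition,adjective}; 3:vreik {verb,adjective}; 4:mant {preposition}; 5:mant {preposition}; 6:grount {verb}; 7:sneint {preposition,adjective}; 8:deevrish {adjective}; 9:mant {preposition}; 10:grount {verb}.
At position 7, choosing adjective makes rule 3 impossible to satisfy; hence preposition.
The remaining ambiguous positions (1, 2, 3) are resolved jointly — only one combination satisfies every rule.
So the tagging must be: adjective adjective verb preposition preposition verb preposition adjective preposition verb.
Rule-by-rule: rule 1 satisfied; rule 2 satisfied; rule 3 satisfied; rule 4 satisfied.

preposition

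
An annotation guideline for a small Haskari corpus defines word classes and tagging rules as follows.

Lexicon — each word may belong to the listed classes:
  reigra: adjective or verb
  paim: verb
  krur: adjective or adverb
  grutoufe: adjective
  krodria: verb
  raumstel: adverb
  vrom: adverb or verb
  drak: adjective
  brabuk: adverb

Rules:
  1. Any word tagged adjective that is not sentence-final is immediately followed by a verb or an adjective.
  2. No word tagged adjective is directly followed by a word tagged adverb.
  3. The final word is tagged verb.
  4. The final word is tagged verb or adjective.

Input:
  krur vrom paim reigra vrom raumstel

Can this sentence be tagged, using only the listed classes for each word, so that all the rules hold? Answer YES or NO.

Candidates per position — 1:krur {adjective,adverb}; 2:vrom {adverb,verb}; 3:paim {verb}; 4:reigra {adjective,verb}; 5:vrom {adverb,verb}; 6:raumstel {adverb}.
Rule 3 cannot be satisfied by any choice of tags from the lexicon.
So there is no consistent tagging.

NO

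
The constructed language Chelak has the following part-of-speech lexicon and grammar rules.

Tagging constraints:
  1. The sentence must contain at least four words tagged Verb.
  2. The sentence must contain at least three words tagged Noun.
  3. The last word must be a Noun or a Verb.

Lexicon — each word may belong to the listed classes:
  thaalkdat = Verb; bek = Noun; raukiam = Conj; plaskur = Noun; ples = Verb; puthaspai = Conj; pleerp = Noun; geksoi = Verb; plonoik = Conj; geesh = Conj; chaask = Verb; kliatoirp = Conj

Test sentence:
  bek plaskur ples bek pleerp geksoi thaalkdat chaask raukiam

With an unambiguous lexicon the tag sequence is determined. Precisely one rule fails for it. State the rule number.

Fixed tagging: Noun Noun Verb Noun Noun Verb Verb Verb Conj.
Checking each rule: R1 ✓, R2 ✓, R3 ✗.
Only rule 3 fails.

3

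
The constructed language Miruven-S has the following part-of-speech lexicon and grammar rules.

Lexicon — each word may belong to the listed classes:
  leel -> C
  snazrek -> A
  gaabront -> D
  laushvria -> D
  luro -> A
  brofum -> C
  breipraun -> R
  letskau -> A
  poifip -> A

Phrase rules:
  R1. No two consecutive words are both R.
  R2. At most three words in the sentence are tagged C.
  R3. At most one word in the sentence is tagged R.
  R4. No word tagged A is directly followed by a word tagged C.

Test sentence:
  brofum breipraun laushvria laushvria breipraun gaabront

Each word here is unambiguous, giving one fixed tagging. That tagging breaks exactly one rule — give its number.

Fixed tagging: C R D D R D.
Rule check: R1 ok, R2 ok, R3 fails, R4 ok.
Only rule 3 fails.

3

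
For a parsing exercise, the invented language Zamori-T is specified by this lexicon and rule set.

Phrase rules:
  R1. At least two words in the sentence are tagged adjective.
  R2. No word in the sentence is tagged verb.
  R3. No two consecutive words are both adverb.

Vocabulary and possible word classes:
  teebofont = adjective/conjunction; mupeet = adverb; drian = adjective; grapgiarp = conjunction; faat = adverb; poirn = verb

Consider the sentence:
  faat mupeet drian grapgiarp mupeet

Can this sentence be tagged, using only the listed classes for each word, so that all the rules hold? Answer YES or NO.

NO

Candidates per position — 1:faat {adverb}; 2:mupeet {adverb}; 3:drian {adjective}; 4:grapgiarp {conjunction}; 5:mupeet {adverb}.
Rule 1 cannot be satisfied by any choice of tags from the lexicon.
So there is no consistent tagging.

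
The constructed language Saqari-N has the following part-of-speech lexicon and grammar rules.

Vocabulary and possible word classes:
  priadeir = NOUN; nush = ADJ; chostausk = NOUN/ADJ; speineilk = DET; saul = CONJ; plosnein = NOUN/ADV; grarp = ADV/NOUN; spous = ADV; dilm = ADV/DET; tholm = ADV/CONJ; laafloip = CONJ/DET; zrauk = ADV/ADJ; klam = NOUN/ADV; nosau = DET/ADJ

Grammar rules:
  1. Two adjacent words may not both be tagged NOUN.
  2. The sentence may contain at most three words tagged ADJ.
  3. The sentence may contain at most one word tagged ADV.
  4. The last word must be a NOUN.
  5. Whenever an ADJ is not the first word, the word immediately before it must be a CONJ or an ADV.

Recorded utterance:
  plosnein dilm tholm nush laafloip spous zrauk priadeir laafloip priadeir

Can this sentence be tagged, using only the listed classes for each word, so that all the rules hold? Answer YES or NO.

Candidates per position — 1:plosnein {NOUN,ADV}; 2:dilm {ADV,DET}; 3:tholm {ADV,CONJ}; 4:nush {ADJ}; 5:laafloip {CONJ,DET}; 6:spous {ADV}; 7:zrauk {ADV,ADJ}; 8:priadeir {NOUN}; 9:laafloip {CONJ,DET}; 10:priadeir {NOUN}.
One satisfying assignment: NOUN DET CONJ ADJ DET ADV ADJ NOUN CONJ NOUN.
Rule-by-rule: rule 1 ok; rule 2 ok; rule 3 ok; rule 4 ok; rule 5 ok.

YES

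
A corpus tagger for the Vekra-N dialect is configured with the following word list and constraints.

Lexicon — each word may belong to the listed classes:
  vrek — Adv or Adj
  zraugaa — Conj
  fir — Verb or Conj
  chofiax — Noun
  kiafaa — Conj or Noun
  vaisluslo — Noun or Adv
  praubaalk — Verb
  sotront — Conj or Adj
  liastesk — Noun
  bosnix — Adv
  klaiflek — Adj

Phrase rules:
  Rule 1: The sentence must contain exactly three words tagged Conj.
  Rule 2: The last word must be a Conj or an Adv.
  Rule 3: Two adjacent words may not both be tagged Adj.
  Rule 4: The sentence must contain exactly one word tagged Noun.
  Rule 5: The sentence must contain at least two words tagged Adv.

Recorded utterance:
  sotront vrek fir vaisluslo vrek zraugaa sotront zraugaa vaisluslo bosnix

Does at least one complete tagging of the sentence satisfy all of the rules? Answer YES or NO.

Candidates per position — 1:sotront {Conj,Adj}; 2:vrek {Adv,Adj}; 3:fir {Verb,Conj}; 4:vaisluslo {Noun,Adv}; 5:vrek {Adv,Adj}; 6:zraugaa {Conj}; 7:sotront {Conj,Adj}; 8:zraugaa {Conj}; 9:vaisluslo {Noun,Adv}; 10:bosnix {Adv}.
One satisfying assignment: Adj Adv Conj Adv Adj Conj Adj Conj Noun Adv.
Check: rule 1 ✓; rule 2 ✓; rule 3 ✓; rule 4 ✓; rule 5 ✓.

YES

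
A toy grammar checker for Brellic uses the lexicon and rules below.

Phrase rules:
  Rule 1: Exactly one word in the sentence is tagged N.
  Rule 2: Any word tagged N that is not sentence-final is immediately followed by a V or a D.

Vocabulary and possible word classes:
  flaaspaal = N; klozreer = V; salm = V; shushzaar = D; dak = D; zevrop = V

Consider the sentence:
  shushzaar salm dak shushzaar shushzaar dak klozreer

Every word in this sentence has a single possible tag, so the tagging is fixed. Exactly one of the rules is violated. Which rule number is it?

1

Fixed tagging: D V D D D D V.
Applying the rules: R1 fails, R2 ok.
Only rule 1 fails.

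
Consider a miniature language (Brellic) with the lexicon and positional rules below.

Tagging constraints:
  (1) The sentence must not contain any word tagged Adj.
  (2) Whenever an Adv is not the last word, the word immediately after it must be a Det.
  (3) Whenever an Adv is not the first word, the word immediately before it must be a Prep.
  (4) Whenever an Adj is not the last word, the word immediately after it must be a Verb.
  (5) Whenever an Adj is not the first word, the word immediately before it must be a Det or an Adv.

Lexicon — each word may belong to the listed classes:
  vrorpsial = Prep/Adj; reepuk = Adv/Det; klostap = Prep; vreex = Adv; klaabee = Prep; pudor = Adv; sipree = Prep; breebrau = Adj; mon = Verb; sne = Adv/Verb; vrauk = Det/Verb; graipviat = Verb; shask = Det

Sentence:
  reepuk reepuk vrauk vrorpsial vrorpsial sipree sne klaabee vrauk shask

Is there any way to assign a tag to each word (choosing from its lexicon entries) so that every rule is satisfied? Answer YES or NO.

YES

Candidates per position — 1:reepuk {Adv,Det}; 2:reepuk {Adv,Det}; 3:vrauk {Det,Verb}; 4:vrorpsial {Prep,Adj}; 5:vrorpsial {Prep,Adj}; 6:sipree {Prep}; 7:sne {Adv,Verb}; 8:klaabee {Prep}; 9:vrauk {Det,Verb}; 10:shask {Det}.
One satisfying assignment: Adv Det Det Prep Prep Prep Verb Prep Verb Det.
Checking: rule 1 satisfied; rule 2 satisfied; rule 3 satisfied; rule 4 satisfied; rule 5 satisfied.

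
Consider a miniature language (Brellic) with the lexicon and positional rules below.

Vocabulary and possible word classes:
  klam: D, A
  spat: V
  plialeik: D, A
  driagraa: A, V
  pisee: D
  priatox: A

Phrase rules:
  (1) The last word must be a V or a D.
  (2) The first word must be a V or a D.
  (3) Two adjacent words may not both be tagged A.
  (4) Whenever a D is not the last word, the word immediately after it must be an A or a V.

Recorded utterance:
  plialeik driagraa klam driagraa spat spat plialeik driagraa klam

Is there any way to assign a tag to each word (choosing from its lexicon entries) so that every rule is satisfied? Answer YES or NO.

YES

Candidates per position — 1:plialeik {D,A}; 2:driagraa {A,V}; 3:klam {D,A}; 4:driagraa {A,V}; 5:spat {V}; 6:spat {V}; 7:plialeik {D,A}; 8:driagraa {A,V}; 9:klam {D,A}.
One satisfying assignment: D V D V V V D V D.
Verifying each rule — rule 1 holds; rule 2 holds; rule 3 holds; rule 4 holds.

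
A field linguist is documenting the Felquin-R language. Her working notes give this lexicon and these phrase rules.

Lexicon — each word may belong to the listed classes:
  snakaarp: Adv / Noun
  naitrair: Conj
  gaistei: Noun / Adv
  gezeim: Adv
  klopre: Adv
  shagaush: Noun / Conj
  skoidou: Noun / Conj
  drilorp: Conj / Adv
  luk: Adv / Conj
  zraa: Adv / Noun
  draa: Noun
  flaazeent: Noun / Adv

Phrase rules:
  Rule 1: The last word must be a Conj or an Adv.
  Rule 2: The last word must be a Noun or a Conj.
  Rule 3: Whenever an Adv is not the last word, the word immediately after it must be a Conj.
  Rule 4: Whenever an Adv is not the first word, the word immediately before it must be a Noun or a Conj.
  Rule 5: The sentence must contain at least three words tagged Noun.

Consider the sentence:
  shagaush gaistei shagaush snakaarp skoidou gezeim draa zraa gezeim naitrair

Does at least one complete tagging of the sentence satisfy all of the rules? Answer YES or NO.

Candidates per position — 1:shagaush {Noun,Conj}; 2:gaistei {Noun,Adv}; 3:shagaush {Noun,Conj}; 4:snakaarp {Adv,Noun}; 5:skoidou {Noun,Conj}; 6:gezeim {Adv}; 7:draa {Noun}; 8:zraa {Adv,Noun}; 9:gezeim {Adv}; 10:naitrair {Conj}.
Rule 3 cannot be satisfied by any choice of tags from the lexicon.
So there is no consistent tagging.

NO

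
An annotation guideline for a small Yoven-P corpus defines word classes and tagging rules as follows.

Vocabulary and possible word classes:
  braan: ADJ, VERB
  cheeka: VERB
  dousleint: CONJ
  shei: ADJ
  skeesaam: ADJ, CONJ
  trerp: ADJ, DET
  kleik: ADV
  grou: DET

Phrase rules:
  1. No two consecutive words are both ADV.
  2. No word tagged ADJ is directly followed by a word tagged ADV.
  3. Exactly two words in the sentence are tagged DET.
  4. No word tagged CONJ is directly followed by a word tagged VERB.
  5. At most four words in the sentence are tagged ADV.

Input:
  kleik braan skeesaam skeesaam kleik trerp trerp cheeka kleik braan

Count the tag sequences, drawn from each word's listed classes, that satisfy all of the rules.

Candidates per position — 1:kleik {ADV}; 2:braan {ADJ,VERB}; 3:skeesaam {ADJ,CONJ}; 4:skeesaam {ADJ,CONJ}; 5:kleik {ADV}; 6:trerp {ADJ,DET}; 7:trerp {ADJ,DET}; 8:cheeka {VERB}; 9:kleik {ADV}; 10:braan {ADJ,VERB}.
There are 64 candidate sequences in total.
Checking each against the rules leaves 8 sequences.
Count = 8.

8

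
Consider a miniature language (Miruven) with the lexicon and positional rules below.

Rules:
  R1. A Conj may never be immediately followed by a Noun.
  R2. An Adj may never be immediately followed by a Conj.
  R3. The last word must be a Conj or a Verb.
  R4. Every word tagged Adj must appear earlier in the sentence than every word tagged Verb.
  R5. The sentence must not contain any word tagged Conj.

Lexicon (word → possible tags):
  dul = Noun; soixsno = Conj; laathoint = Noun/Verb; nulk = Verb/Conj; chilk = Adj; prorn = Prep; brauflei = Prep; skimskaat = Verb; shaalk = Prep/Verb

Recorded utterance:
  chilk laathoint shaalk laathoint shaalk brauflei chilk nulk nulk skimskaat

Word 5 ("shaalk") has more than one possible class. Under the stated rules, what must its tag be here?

Prep

Candidates per position — 1:chilk {Adj}; 2:laathoint {Noun,Verb}; 3:shaalk {Prep,Verb}; 4:laathoint {Noun,Verb}; 5:shaalk {Prep,Verb}; 6:brauflei {Prep}; 7:chilk {Adj}; 8:nulk {Verb,Conj}; 9:nulk {Verb,Conj}; 10:skimskaat {Verb}.
Word 2 cannot be Verb — rule 4 would then fail for every completion. It is Noun.
Word 3 cannot be Verb — rule 4 would then fail for every completion. It is Prep.
Word 4 cannot be Verb — rule 4 would then fail for every completion. It is Noun.
Word 5 cannot be Verb — rule 4 would then fail for every completion. It is Prep.
Word 8 cannot be Conj — rule 2 would then fail for every completion. It is Verb.
Word 9 cannot be Conj — rule 5 would then fail for every completion. It is Verb.
So the tagging must be: Adj Noun Prep Noun Prep Prep Adj Verb Verb Verb.
Rule-by-rule: rule 1 holds; rule 2 holds; rule 3 holds; rule 4 holds; rule 5 holds.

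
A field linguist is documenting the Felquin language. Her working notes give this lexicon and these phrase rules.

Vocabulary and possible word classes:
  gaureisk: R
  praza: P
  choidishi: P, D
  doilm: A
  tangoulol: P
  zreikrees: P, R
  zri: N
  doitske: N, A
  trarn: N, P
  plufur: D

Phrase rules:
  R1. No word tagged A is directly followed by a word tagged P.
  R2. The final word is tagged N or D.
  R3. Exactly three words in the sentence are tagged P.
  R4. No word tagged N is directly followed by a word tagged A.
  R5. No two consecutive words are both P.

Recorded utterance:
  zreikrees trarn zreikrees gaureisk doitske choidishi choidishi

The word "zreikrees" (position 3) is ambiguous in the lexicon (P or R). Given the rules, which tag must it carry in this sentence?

P

Candidates per position — 1:zreikrees {P,R}; 2:trarn {N,P}; 3:zreikrees {P,R}; 4:gaureisk {R}; 5:doitske {N,A}; 6:choidishi {P,D}; 7:choidishi {P,D}.
Word 7 cannot be P — rule 2 would then fail for every completion. It is D.
Position 3: the remaining choice is settled jointly with positions 1, 2, 5, 6 — only P at position 3 is part of a tagging that satisfies every rule.
The only consistent sequence is: P N P R N P D.
Verifying each rule — rule 1 holds; rule 2 holds; rule 3 holds; rule 4 holds; rule 5 holds.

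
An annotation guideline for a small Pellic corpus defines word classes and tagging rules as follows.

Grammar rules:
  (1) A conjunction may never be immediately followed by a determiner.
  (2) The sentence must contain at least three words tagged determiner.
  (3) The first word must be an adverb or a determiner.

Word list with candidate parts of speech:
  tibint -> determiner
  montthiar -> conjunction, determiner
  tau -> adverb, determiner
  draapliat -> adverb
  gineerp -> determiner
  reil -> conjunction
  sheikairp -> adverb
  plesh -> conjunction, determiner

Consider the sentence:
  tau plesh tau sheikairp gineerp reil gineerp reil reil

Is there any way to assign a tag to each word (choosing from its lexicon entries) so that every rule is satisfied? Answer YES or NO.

NO

Candidates per position — 1:tau {adverb,determiner}; 2:plesh {conjunction,determiner}; 3:tau {adverb,determiner}; 4:sheikairp {adverb}; 5:gineerp {determiner}; 6:reil {conjunction}; 7:gineerp {determiner}; 8:reil {conjunction}; 9:reil {conjunction}.
Rule 1 cannot be satisfied by any choice of tags from the lexicon.
So there is no consistent tagging.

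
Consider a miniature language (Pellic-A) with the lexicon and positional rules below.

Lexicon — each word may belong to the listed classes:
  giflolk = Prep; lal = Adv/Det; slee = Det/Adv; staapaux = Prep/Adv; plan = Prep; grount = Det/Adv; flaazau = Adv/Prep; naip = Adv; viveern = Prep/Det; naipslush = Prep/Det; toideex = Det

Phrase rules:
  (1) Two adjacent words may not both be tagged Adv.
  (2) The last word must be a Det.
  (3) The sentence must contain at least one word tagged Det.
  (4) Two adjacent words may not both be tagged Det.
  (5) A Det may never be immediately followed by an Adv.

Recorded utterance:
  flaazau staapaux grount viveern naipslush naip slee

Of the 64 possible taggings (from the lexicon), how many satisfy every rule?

7

Candidates per position — 1:flaazau {Adv,Prep}; 2:staapaux {Prep,Adv}; 3:grount {Det,Adv}; 4:viveern {Prep,Det}; 5:naipslush {Prep,Det}; 6:naip {Adv}; 7:slee {Det,Adv}.
There are 64 candidate sequences in total.
Checking each against the rules leaves 7 sequences.
Count = 7.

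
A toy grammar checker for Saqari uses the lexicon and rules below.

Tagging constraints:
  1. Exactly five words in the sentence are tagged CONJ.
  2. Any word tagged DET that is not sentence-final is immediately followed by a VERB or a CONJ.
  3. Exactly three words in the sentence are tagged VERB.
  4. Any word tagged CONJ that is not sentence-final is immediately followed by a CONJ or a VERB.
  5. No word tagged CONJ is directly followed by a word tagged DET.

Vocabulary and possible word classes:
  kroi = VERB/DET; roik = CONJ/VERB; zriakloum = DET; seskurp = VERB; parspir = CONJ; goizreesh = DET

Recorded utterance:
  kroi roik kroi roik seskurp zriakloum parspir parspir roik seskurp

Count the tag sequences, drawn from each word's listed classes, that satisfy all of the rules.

Candidates per position — 1:kroi {VERB,DET}; 2:roik {CONJ,VERB}; 3:kroi {VERB,DET}; 4:roik {CONJ,VERB}; 5:seskurp {VERB}; 6:zriakloum {DET}; 7:parspir {CONJ}; 8:parspir {CONJ}; 9:roik {CONJ,VERB}; 10:seskurp {VERB}.
There are 32 candidate sequences in total.
The sequences that satisfy every rule: DET CONJ VERB CONJ VERB DET CONJ CONJ CONJ VERB.
Count = 1.

1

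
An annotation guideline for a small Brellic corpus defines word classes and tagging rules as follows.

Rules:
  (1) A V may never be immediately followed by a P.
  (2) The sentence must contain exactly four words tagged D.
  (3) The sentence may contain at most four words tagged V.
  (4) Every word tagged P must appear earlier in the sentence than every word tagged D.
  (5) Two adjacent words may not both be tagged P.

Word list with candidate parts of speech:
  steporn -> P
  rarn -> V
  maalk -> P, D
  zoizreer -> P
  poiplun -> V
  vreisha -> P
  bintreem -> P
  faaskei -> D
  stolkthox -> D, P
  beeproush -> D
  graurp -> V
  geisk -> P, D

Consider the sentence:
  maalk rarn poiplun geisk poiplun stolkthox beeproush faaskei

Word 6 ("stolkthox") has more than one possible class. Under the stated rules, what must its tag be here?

D

Candidates per position — 1:maalk {P,D}; 2:rarn {V}; 3:poiplun {V}; 4:geisk {P,D}; 5:poiplun {V}; 6:stolkthox {D,P}; 7:beeproush {D}; 8:faaskei {D}.
Word 4 cannot be P — rule 1 would then fail for every completion. It is D.
Word 6 cannot be P — rule 1 would then fail for every completion. It is D.
Word 1 cannot be D — rule 2 would then fail for every completion. It is P.
The unique satisfying tagging is: P V V D V D D D.
Verifying each rule — rule 1 ok; rule 2 ok; rule 3 ok; rule 4 ok; rule 5 ok.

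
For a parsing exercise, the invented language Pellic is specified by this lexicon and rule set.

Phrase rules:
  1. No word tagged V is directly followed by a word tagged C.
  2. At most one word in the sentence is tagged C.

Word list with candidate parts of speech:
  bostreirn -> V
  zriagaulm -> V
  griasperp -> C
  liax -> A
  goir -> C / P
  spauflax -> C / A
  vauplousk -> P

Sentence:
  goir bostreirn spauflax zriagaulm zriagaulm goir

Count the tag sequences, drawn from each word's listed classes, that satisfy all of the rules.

2

Candidates per position — 1:goir {C,P}; 2:bostreirn {V}; 3:spauflax {C,A}; 4:zriagaulm {V}; 5:zriagaulm {V}; 6:goir {C,P}.
There are 8 candidate sequences in total.
The sequences that satisfy every rule: C V A V V P; P V A V V P.
Count = 2.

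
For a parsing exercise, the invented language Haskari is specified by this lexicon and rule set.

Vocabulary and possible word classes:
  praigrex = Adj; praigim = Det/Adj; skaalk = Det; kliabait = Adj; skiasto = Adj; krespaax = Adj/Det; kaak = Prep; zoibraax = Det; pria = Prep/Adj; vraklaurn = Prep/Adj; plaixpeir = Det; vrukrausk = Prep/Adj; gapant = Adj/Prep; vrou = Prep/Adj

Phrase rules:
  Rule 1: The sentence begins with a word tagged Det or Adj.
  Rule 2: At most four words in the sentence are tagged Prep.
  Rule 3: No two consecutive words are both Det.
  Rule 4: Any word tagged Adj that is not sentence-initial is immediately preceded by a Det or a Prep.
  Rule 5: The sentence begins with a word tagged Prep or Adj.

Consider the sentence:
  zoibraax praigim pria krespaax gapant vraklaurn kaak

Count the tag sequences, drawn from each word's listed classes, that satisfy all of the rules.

0

Candidates per position — 1:zoibraax {Det}; 2:praigim {Det,Adj}; 3:pria {Prep,Adj}; 4:krespaax {Adj,Det}; 5:gapant {Adj,Prep}; 6:vraklaurn {Prep,Adj}; 7:kaak {Prep}.
There are 32 candidate sequences in total.
Rule 5 cannot be satisfied by any choice of tags from the lexicon.
So there is no consistent tagging.
Count = 0.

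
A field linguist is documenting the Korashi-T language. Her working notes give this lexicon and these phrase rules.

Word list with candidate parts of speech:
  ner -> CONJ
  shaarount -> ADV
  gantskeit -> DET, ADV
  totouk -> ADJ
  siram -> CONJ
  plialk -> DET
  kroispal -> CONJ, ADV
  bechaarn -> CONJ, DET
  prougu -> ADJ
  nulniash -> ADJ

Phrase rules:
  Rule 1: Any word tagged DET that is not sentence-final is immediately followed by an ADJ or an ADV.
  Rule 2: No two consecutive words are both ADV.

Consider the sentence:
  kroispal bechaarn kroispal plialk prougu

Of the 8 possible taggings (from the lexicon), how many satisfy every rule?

Candidates per position — 1:kroispal {CONJ,ADV}; 2:bechaarn {CONJ,DET}; 3:kroispal {CONJ,ADV}; 4:plialk {DET}; 5:prougu {ADJ}.
There are 8 candidate sequences in total.
Checking each against the rules leaves 6 sequences.
Count = 6.

6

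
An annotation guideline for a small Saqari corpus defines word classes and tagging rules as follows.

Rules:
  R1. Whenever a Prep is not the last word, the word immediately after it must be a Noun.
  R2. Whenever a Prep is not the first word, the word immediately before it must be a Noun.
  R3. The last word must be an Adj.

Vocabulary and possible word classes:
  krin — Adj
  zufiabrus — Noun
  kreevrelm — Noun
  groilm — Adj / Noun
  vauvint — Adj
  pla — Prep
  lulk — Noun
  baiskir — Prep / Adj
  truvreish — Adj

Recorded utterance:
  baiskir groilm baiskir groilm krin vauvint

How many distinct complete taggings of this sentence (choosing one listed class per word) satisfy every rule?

Candidates per position — 1:baiskir {Prep,Adj}; 2:groilm {Adj,Noun}; 3:baiskir {Prep,Adj}; 4:groilm {Adj,Noun}; 5:krin {Adj}; 6:vauvint {Adj}.
There are 16 candidate sequences in total.
Checking each against the rules leaves 8 sequences.
Count = 8.

8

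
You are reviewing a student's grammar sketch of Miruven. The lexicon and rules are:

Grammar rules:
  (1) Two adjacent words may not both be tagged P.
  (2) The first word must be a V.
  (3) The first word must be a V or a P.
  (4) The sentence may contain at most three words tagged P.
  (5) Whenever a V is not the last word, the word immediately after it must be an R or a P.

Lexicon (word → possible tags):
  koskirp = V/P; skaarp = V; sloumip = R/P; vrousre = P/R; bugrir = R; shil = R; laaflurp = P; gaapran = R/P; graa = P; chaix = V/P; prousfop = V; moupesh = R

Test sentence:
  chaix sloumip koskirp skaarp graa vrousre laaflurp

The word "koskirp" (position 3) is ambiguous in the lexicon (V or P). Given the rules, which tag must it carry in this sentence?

P

Candidates per position — 1:chaix {V,P}; 2:sloumip {R,P}; 3:koskirp {V,P}; 4:skaarp {V}; 5:graa {P}; 6:vrousre {P,R}; 7:laaflurp {P}.
Position 1: P is ruled out by rule 2; that leaves V.
Position 3: V is ruled out by rule 5; that leaves P.
Position 6: P is ruled out by rule 1; that leaves R.
Position 2: P is ruled out by rule 1; that leaves R.
That leaves exactly one tagging: V R P V P R P.
Check: rule 1 ✓; rule 2 ✓; rule 3 ✓; rule 4 ✓; rule 5 ✓.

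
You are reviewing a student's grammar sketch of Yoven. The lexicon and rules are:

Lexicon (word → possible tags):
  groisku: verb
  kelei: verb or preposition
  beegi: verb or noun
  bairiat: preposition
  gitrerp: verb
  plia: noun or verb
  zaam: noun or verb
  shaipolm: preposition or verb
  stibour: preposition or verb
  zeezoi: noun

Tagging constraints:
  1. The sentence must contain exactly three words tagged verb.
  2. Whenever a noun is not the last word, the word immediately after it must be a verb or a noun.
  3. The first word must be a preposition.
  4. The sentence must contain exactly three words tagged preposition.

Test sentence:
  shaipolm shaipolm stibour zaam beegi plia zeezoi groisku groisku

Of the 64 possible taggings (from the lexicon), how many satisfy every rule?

3

Candidates per position — 1:shaipolm {preposition,verb}; 2:shaipolm {preposition,verb}; 3:stibour {preposition,verb}; 4:zaam {noun,verb}; 5:beegi {verb,noun}; 6:plia {noun,verb}; 7:zeezoi {noun}; 8:groisku {verb}; 9:groisku {verb}.
There are 64 candidate sequences in total.
The sequences that satisfy every rule: preposition preposition preposition noun verb noun noun verb verb; preposition preposition preposition noun noun verb noun verb verb; preposition preposition preposition verb noun noun noun verb verb.
Count = 3.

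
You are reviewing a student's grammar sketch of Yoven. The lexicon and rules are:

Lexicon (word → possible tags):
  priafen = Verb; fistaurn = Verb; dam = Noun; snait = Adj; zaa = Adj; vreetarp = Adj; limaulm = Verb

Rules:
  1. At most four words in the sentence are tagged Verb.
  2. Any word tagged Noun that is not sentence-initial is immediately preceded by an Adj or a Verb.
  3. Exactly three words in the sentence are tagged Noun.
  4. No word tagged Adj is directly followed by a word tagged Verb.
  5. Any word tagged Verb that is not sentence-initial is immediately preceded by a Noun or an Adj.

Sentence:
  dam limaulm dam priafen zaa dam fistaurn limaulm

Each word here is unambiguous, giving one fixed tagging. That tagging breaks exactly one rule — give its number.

Fixed tagging: Noun Verb Noun Verb Adj Noun Verb Verb.
Rule check: R1 ✓, R2 ✓, R3 ✓, R4 ✓, R5 ✗.
Only rule 5 fails.

5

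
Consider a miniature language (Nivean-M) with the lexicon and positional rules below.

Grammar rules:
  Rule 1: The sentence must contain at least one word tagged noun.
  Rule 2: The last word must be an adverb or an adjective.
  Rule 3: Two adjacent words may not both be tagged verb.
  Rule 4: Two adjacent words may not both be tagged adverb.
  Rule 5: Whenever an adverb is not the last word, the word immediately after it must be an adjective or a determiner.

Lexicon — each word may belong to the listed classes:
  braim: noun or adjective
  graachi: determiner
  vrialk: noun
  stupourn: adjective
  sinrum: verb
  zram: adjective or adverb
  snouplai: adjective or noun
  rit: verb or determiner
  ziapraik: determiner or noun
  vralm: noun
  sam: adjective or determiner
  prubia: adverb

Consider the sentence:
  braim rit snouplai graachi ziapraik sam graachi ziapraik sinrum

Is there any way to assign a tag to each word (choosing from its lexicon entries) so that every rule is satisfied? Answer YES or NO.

Candidates per position — 1:braim {noun,adjective}; 2:rit {verb,determiner}; 3:snouplai {adjective,noun}; 4:graachi {determiner}; 5:ziapraik {determiner,noun}; 6:sam {adjective,determiner}; 7:graachi {determiner}; 8:ziapraik {determiner,noun}; 9:sinrum {verb}.
Rule 2 cannot be satisfied by any choice of tags from the lexicon.
So there is no consistent tagging.

NO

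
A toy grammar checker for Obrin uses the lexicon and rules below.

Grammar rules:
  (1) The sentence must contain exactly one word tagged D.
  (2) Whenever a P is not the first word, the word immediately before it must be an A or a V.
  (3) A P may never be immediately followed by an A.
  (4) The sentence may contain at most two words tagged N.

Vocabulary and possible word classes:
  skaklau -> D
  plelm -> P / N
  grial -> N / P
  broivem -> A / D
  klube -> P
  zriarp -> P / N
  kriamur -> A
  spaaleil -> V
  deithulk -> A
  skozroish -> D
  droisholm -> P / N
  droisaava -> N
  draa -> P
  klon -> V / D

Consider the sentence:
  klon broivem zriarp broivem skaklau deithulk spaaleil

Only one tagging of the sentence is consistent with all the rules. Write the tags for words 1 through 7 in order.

Candidates per position — 1:klon {V,D}; 2:broivem {A,D}; 3:zriarp {P,N}; 4:broivem {A,D}; 5:skaklau {D}; 6:deithulk {A}; 7:spaaleil {V}.
At position 1, choosing D makes rule 1 impossible to satisfy; hence V.
At position 2, choosing D makes rule 1 impossible to satisfy; hence A.
At position 4, choosing D makes rule 1 impossible to satisfy; hence A.
At position 3, choosing P makes rule 3 impossible to satisfy; hence N.
That leaves exactly one tagging: V A N A D A V.
Checking: rule 1 ok; rule 2 ok; rule 3 ok; rule 4 ok.

V A N A D A V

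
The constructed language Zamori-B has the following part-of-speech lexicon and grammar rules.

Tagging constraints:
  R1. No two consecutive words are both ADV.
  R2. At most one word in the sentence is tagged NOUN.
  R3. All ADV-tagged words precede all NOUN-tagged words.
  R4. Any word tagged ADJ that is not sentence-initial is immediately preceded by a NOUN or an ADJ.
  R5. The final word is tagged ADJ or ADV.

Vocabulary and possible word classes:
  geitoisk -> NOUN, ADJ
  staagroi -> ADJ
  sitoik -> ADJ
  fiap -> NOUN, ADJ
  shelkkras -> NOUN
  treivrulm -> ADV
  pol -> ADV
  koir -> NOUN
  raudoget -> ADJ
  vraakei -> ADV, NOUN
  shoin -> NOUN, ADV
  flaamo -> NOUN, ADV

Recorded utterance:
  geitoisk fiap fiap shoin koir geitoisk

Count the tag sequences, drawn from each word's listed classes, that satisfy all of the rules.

1

Candidates per position — 1:geitoisk {NOUN,ADJ}; 2:fiap {NOUN,ADJ}; 3:fiap {NOUN,ADJ}; 4:shoin {NOUN,ADV}; 5:koir {NOUN}; 6:geitoisk {NOUN,ADJ}.
There are 32 candidate sequences in total.
The sequences that satisfy every rule: ADJ ADJ ADJ ADV NOUN ADJ.
Count = 1.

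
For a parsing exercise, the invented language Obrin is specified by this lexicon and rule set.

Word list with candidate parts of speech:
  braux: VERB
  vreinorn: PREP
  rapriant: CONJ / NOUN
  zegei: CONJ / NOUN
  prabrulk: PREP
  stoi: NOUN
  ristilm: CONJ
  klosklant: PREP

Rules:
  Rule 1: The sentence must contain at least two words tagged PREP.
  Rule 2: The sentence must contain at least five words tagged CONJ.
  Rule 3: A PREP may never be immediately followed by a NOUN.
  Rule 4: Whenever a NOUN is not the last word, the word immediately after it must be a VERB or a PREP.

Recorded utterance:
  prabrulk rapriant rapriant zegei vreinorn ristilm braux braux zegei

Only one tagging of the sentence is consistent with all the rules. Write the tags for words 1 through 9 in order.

PREP CONJ CONJ CONJ PREP CONJ VERB VERB CONJ

Candidates per position — 1:prabrulk {PREP}; 2:rapriant {CONJ,NOUN}; 3:rapriant {CONJ,NOUN}; 4:zegei {CONJ,NOUN}; 5:vreinorn {PREP}; 6:ristilm {CONJ}; 7:braux {VERB}; 8:braux {VERB}; 9:zegei {CONJ,NOUN}.
If word 2 were NOUN, no tagging could satisfy rule 2; so word 2 is CONJ.
If word 3 were NOUN, no tagging could satisfy rule 2; so word 3 is CONJ.
If word 4 were NOUN, no tagging could satisfy rule 2; so word 4 is CONJ.
If word 9 were NOUN, no tagging could satisfy rule 2; so word 9 is CONJ.
That leaves exactly one tagging: PREP CONJ CONJ CONJ PREP CONJ VERB VERB CONJ.
Check: rule 1 satisfied; rule 2 satisfied; rule 3 satisfied; rule 4 satisfied.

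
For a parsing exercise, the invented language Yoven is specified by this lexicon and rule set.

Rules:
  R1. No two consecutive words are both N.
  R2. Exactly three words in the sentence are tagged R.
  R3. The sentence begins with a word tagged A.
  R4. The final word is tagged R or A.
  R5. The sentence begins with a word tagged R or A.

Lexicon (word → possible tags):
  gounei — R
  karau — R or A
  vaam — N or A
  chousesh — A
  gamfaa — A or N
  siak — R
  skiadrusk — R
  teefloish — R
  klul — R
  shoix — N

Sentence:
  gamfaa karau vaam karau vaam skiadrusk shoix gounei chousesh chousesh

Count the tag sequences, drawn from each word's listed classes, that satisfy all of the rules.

Candidates per position — 1:gamfaa {A,N}; 2:karau {R,A}; 3:vaam {N,A}; 4:karau {R,A}; 5:vaam {N,A}; 6:skiadrusk {R}; 7:shoix {N}; 8:gounei {R}; 9:chousesh {A}; 10:chousesh {A}.
There are 32 candidate sequences in total.
Checking each against the rules leaves 8 sequences.
Count = 8.

8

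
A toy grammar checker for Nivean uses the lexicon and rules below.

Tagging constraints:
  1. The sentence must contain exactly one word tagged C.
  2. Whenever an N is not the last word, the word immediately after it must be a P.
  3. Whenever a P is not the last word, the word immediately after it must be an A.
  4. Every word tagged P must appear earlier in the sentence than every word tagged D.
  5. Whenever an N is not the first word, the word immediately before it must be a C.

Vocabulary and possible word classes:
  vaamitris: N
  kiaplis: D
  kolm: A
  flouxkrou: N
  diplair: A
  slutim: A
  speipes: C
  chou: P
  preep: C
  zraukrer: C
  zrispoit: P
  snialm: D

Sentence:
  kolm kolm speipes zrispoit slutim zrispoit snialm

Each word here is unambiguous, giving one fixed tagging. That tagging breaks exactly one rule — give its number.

Fixed tagging: A A C P A P D.
Rule check: R1 pass, R2 pass, R3 fail, R4 pass, R5 pass.
Only rule 3 fails.

3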